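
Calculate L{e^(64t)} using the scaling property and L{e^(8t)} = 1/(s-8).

Using L{f(at)} = (1/a)F(s/a) with a=8 and f(t) = e^(8t): L{e^(64t)} = (1/8) · 1/((s/8)-8) = (1/8) · 8/(s-64) = 1/(s-64)

Final answer: 1/(s-64)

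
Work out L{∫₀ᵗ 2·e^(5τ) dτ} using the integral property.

L{∫₀ᵗ f(τ)dτ} = F(s)/s with F(s) = 2/(s-5), so L{∫₀ᵗ 2·e^(5τ) dτ} = 2/(s(s-5))

Final answer: 2/(s(s-5))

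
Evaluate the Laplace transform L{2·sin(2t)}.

L{sin(ωt)} = ω/(s² + ω²), so L{sin(2t)} = 2/(s² + 4). Then L{2·sin(2t)} = 2·2/(s² + 4) = 4/(s² + 4)

Final answer: 4/(s² + 4)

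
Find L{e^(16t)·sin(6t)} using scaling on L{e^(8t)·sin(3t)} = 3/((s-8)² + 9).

Scaling with a=2: L{e^(16t)·sin(6t)} = (1/2) · 3/((s/2-8)² + 9). Simplifying: 6/((s-16)² + 36)

Final answer: 6/((s-16)² + 36)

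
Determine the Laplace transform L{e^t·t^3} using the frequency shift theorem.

L{e^(at)·t^n} = n!/(s-a)^(n+1), so L{e^t·t^3} = 6/(s-1)^4

Final answer: 6/(s-1)^4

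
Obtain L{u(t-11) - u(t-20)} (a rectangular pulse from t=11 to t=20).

L{u(t-a)} = e^(-as)/s. L{u(t-11) - u(t-20)} = (e^(-11s) - e^(-20s))/s

Final answer: (e^(-11s) - e^(-20s))/s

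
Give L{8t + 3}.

L{8t + 3} = 8·L{t} + 3·L{1} = 8/s² + 3/s

Final answer: 8/s² + 3/s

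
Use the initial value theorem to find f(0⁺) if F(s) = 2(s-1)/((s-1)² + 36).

f(0⁺) = lim_{s→∞} sF(s) = lim_{s→∞} 2s(s-1)/((s-1)² + 36) = 2

Final answer: 2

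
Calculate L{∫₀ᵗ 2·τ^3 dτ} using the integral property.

L{∫₀ᵗ f(τ)dτ} = F(s)/s with f(t) = 2t^3. F(s) = 12/s^4, so L{∫₀ᵗ 2·τ^3 dτ} = (12/s^4)/s = 12/s^5. (Check: ∫₀ᵗ 2·τ^3 dτ = 2t^4/4.)

Final answer: 12/s^5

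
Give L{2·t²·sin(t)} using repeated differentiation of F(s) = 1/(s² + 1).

F(s) = 1/(s² + 1). F'(s) = -2s/(s² + 1)². F''(s) = -2(1 - 3s²)/(s² + 1)³ = (6s² - 2)/(s² + 1)³. So L{t²·sin(t)} = (-1)² F''(s) = (6s² - 2)/(s² + 1)³. Then L{2·t²·sin(t)} = 2·(6s² - 2)/(s² + 1)³ = (12s² - 4)/(s² + 1)³

Final answer: (12s² - 4)/(s² + 1)³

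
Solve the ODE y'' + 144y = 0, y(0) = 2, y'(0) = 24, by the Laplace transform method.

L{y''} + 144L{y} = 0. s²Y - 2s - 24 + 144Y = 0. Y(s² + 144) = 2s + 24. Y = (2s + 24)/(s² + 144). Inverting: y(t) = 2cos(12t) + 2sin(12t)

Final answer: y(t) = 2cos(12t) + 2sin(12t)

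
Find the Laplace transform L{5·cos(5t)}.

L{cos(ωt)} = s/(s² + ω²), so L{cos(5t)} = s/(s² + 25). Then L{5·cos(5t)} = 5·s/(s² + 25) = 5s/(s² + 25)

Final answer: 5s/(s² + 25)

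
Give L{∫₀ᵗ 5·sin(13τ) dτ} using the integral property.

L{∫₀ᵗ f(τ)dτ} = F(s)/s with F(s) = 65/(s² + 169), so the result is (65/(s² + 169))/s = 65/(s(s² + 169))

Final answer: 65/(s(s² + 169))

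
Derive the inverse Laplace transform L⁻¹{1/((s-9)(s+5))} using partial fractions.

Decompose: A/(s-9) + B/(s+5). A = 1/14, B = -1/14. f(t) = (e^(9t) - e^(-5t))/14

Final answer: (e^(9t) - e^(-5t))/14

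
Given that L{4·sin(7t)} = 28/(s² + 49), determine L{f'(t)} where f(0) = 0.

L{f'(t)} = s·F(s) - f(0) = s·28/(s² + 49) - 0 = 28s/(s² + 49)

Final answer: 28s/(s² + 49)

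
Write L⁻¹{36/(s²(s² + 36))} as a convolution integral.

36/(s²(s² + 36)) = (1/s²)·(36/(s² + 36)) = L{t}·L{6·sin(6t)}. So f(t) = t*(6·sin(6t)) = ∫₀ᵗ 6τ·sin(6(t-τ)) dτ

Final answer: ∫₀ᵗ 6τ·sin(6(t-τ)) dτ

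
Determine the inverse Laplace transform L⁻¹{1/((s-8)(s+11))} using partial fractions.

Decompose: A/(s-8) + B/(s+11). A = 1/19, B = -1/19. f(t) = (e^(8t) - e^(-11t))/19

Final answer: (e^(8t) - e^(-11t))/19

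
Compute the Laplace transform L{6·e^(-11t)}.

L{e^(at)} = 1/(s-a), so L{e^(-11t)} = 1/(s+11). Then L{6·e^(-11t)} = 6/(s+11)

Final answer: 6/(s+11)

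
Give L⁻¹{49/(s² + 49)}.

This is the form c·a/(s² + a²) with a = 7, c = 7. L⁻¹ = 7·sin(7t)

Final answer: 7·sin(7t)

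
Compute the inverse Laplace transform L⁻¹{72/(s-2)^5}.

L⁻¹{n!/(s-a)^(n+1)} = t^n·e^(at) with n=4, a=2. So L⁻¹{24/(s-2)^5} = t^4·e^(2t), and L⁻¹{72/(s-2)^5} = (72/24)·t^4·e^(2t) = 3·t^4·e^(2t)

Final answer: 3·t^4·e^(2t)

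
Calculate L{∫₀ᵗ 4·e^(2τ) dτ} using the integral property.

L{∫₀ᵗ f(τ)dτ} = F(s)/s with F(s) = 4/(s-2), so L{∫₀ᵗ 4·e^(2τ) dτ} = 4/(s(s-2))

Final answer: 4/(s(s-2))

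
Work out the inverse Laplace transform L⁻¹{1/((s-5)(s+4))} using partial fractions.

Decompose: A/(s-5) + B/(s+4). A = 1/9, B = -1/9. f(t) = (e^(5t) - e^(-4t))/9

Final answer: (e^(5t) - e^(-4t))/9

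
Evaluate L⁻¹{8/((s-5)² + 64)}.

Form: b/((s-a)² + b²) → e^(at)sin(bt). With a=5, b=8

Final answer: e^(5t)·sin(8t)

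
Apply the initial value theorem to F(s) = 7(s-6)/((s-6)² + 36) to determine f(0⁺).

f(0⁺) = lim_{s→∞} sF(s) = lim_{s→∞} 7s(s-6)/((s-6)² + 36) = 7

Final answer: 7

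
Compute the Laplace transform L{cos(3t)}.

L{cos(ωt)} = s/(s² + ω²), so L{cos(3t)} = s/(s² + 9)

Final answer: s/(s² + 9)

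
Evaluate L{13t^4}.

L{t^n} = n!/s^(n+1). So L{13t^4} = 13·4!/s^5 = 312/s^5

Final answer: 312/s^5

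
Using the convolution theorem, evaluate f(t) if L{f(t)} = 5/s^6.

5/s^6 = (5/s)·(1/s^5) = L{5}·L{t^4/24}. By convolution, f(t) = 5*t^4/24 = ∫₀ᵗ 5·τ^4/24 dτ = 5·t^5/120

Final answer: 5·t^5/120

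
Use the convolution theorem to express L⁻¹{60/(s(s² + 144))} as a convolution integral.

60/(s(s² + 144)) = (1/s)·(60/(s² + 144)) = L{1}·L{5·sin(12t)}. So f(t) = 1*(5·sin(12t)) = ∫₀ᵗ 5·sin(12τ) dτ

Final answer: ∫₀ᵗ 5·sin(12τ) dτ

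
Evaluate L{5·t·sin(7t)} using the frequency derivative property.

L{sin(7t)} = 7/(s² + 49). By L{t·f(t)} = -F'(s): -d/ds[7/(s² + 49)] = -(7)·(-2s)/(s² + 49)² = 14s/(s² + 49)². Then L{5·t·sin(7t)} = 5·14s/(s² + 49)² = 70s/(s² + 49)²

Final answer: 70s/(s² + 49)²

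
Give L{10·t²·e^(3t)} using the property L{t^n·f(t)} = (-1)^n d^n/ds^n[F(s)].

L{e^(3t)} = 1/(s-3). d/ds[1/(s-3)] = -1/(s-3)². d²/ds²[1/(s-3)] = 2/(s-3)³. So L{t²·e^(3t)} = (-1)² · 2/(s-3)³ = 2/(s-3)³. Then L{10·t²·e^(3t)} = 10·2/(s-3)³ = 20/(s-3)³

Final answer: 20/(s-3)³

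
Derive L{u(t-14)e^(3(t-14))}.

u(t-a)f(t-a) with f(t)=e^(3t). L{e^(3t)} = 1/(s-3). By time shift: e^(-14s)/(s-3)

Final answer: e^(-14s)/(s-3)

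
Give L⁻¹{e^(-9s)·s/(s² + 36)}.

L⁻¹{s/(s² + 36)} = cos(6t). By the time shift theorem, L⁻¹{e^(-as)F(s)} = u(t-a)f(t-a) with a=9, so L⁻¹{e^(-9s)·s/(s² + 36)} = u(t-9)·cos(6(t-9))

Final answer: u(t-9)·cos(6(t-9))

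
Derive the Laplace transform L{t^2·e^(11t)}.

L{t^n·e^(at)} = n!/(s-a)^(n+1), so L{t^2·e^(11t)} = 2/(s-11)^3

Final answer: 2/(s-11)^3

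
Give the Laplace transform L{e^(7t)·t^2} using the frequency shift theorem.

L{e^(at)·t^n} = n!/(s-a)^(n+1), so L{e^(7t)·t^2} = 2/(s-7)^3

Final answer: 2/(s-7)^3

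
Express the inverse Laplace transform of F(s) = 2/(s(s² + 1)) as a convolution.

2/(s(s² + 1)) = (1/s)·(2/(s² + 1)) = L{1}·L{2·sin(t)}. So f(t) = 1*(2·sin(t)) = ∫₀ᵗ 2·sin(τ) dτ

Final answer: ∫₀ᵗ 2·sin(τ) dτ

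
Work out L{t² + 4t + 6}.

L{t² + 4t + 6} = 2/s³ + 4/s² + 6/s = 2/s³ + 4/s² + 6/s

Final answer: 2/s³ + 4/s² + 6/s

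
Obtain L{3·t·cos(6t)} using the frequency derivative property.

L{cos(6t)} = s/(s² + 36). Derivative: d/ds[s/(s² + 36)] = [(s² + 36) - s·2s]/(s² + 36)² = (36 - s²)/(s² + 36)². So L{t·cos(6t)} = -F'(s) = (s² - 36)/(s² + 36)². Then L{3·t·cos(6t)} = 3·(s² - 36)/(s² + 36)²

Final answer: 3·(s² - 36)/(s² + 36)²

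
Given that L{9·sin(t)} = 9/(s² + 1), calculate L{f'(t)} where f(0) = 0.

L{f'(t)} = s·F(s) - f(0) = s·9/(s² + 1) - 0 = 9s/(s² + 1)

Final answer: 9s/(s² + 1)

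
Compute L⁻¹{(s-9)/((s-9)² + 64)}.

Using frequency shift: L⁻¹{(s-a)/((s-a)² + b²)} = e^(at)cos(bt). Here a=9, b=8

Final answer: e^(9t)·cos(8t)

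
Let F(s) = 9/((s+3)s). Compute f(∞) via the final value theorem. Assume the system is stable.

f(∞) = lim_{s→0} sF(s) = lim_{s→0} 9/(s+3) = 3

Final answer: 3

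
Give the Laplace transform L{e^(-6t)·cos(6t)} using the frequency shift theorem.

Frequency shift: L{e^(at)f(t)} = F(s-a). L{e^(-6t)·cos(6t)} = (s+6)/((s+6)² + 36)

Final answer: (s+6)/((s+6)² + 36)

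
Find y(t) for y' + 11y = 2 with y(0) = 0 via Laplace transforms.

sY + 11Y = 2/s. Y = 2/(s(s+11)). Partial fractions: Y = 2/11/s - 2/11/(s+11)

Final answer: y(t) = 2/11(1 - e^(-11t))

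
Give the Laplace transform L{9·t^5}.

L{t^n} = n!/s^(n+1), so L{t^5} = 120/s^6. Then L{9·t^5} = 9·120/s^6 = 1080/s^6

Final answer: 1080/s^6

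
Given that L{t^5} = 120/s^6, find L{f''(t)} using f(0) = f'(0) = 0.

L{f''(t)} = s²F(s) - sf(0) - f'(0) = s²·120/s^6 - 0 - 0 = 120/s^4

Final answer: 120/s^4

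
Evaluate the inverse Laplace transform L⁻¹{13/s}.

L⁻¹{c/s} = c, so L⁻¹{13/s} = 13

Final answer: 13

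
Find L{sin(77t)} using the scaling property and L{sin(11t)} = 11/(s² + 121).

Using L{f(at)} = (1/a)F(s/a) with a=7: L{sin(77t)} = (1/7) · 11/((s/7)² + 121) = (1/7) · 11·49/(s² + 5929) = 77/(s² + 5929)

Final answer: 77/(s² + 5929)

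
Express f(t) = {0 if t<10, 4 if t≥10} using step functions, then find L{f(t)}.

f(t) = 4·u(t-10). L{u(t-10)} = e^(-10s)/s, so L{f(t)} = 4·e^(-10s)/s

Final answer: 4·e^(-10s)/s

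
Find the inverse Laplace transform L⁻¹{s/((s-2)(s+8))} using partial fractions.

Using partial fractions, f(t) = (2e^(2t) + 8e^(-8t))/10

Final answer: (2e^(2t) + 8e^(-8t))/10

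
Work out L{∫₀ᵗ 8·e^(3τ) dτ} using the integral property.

L{∫₀ᵗ f(τ)dτ} = F(s)/s with F(s) = 8/(s-3), so L{∫₀ᵗ 8·e^(3τ) dτ} = 8/(s(s-3))

Final answer: 8/(s(s-3))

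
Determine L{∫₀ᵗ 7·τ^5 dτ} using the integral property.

L{∫₀ᵗ f(τ)dτ} = F(s)/s with f(t) = 7t^5. F(s) = 840/s^6, so L{∫₀ᵗ 7·τ^5 dτ} = (840/s^6)/s = 840/s^7. (Check: ∫₀ᵗ 7·τ^5 dτ = 7t^6/6.)

Final answer: 840/s^7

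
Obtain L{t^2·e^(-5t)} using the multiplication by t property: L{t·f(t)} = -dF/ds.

Using L{t^n·e^(at)} = n!/(s-a)^(n+1), L{t^2·e^(-5t)} = 2/(s+5)^3

Final answer: 2/(s+5)^3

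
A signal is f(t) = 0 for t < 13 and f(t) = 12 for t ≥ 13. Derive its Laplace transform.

f(t) = 12·u(t-13). L{u(t-13)} = e^(-13s)/s, so L{f(t)} = 12·e^(-13s)/s

Final answer: 12·e^(-13s)/s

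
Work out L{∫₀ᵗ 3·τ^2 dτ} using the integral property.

L{∫₀ᵗ f(τ)dτ} = F(s)/s with f(t) = 3t^2. F(s) = 6/s^3, so L{∫₀ᵗ 3·τ^2 dτ} = (6/s^3)/s = 6/s^4. (Check: ∫₀ᵗ 3·τ^2 dτ = 3t^3/3.)

Final answer: 6/s^4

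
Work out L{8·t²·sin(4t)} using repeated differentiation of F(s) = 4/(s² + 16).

F(s) = 4/(s² + 16). F'(s) = -8s/(s² + 16)². F''(s) = -8(16 - 3s²)/(s² + 16)³ = (24s² - 128)/(s² + 16)³. So L{t²·sin(4t)} = (-1)² F''(s) = (24s² - 128)/(s² + 16)³. Then L{8·t²·sin(4t)} = 8·(24s² - 128)/(s² + 16)³ = (192s² - 1024)/(s² + 16)³

Final answer: (192s² - 1024)/(s² + 16)³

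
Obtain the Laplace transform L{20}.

L{20} = 20 · L{1} = 20/s

Final answer: 20/s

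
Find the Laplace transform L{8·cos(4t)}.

L{cos(ωt)} = s/(s² + ω²), so L{cos(4t)} = s/(s² + 16). Then L{8·cos(4t)} = 8·s/(s² + 16) = 8s/(s² + 16)

Final answer: 8s/(s² + 16)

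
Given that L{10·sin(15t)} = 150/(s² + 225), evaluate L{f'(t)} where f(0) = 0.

L{f'(t)} = s·F(s) - f(0) = s·150/(s² + 225) - 0 = 150s/(s² + 225)

Final answer: 150s/(s² + 225)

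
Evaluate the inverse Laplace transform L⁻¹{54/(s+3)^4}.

L⁻¹{n!/(s-a)^(n+1)} = t^n·e^(at) with n=3, a=-3. So L⁻¹{6/(s+3)^4} = t^3·e^(-3t), and L⁻¹{54/(s+3)^4} = (54/6)·t^3·e^(-3t) = 9·t^3·e^(-3t)

Final answer: 9·t^3·e^(-3t)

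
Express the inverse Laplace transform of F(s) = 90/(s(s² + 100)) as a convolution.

90/(s(s² + 100)) = (1/s)·(90/(s² + 100)) = L{1}·L{9·sin(10t)}. So f(t) = 1*(9·sin(10t)) = ∫₀ᵗ 9·sin(10τ) dτ

Final answer: ∫₀ᵗ 9·sin(10τ) dτ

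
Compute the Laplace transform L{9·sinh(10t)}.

L{sinh(ωt)} = ω/(s² - ω²), so L{sinh(10t)} = 10/(s² - 100). Then L{9·sinh(10t)} = 9·10/(s² - 100) = 90/(s² - 100)

Final answer: 90/(s² - 100)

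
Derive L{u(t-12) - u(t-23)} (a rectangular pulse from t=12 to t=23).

L{u(t-a)} = e^(-as)/s. L{u(t-12) - u(t-23)} = (e^(-12s) - e^(-23s))/s

Final answer: (e^(-12s) - e^(-23s))/s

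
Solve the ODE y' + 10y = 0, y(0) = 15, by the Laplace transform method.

L{y'} + 10L{y} = 0. sY - 15 + 10Y = 0. Y(s+10) = 15. Y = 15/(s+10)

Final answer: y(t) = 15e^(-10t)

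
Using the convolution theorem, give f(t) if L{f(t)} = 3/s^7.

3/s^7 = (3/s)·(1/s^6) = L{3}·L{t^5/120}. By convolution, f(t) = 3*t^5/120 = ∫₀ᵗ 3·τ^5/120 dτ = 3·t^6/720

Final answer: 3·t^6/720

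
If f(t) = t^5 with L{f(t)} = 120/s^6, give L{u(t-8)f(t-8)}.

Time shift theorem: L{u(t-a)f(t-a)} = e^(-as)F(s). Here a=8, F(s) = 120/s^6, so L{u(t-8)f(t-8)} = e^(-8s)·120/s^6

Final answer: e^(-8s)·120/s^6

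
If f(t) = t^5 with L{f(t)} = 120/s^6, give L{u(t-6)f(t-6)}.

Time shift theorem: L{u(t-a)f(t-a)} = e^(-as)F(s). Here a=6, F(s) = 120/s^6, so L{u(t-6)f(t-6)} = e^(-6s)·120/s^6

Final answer: e^(-6s)·120/s^6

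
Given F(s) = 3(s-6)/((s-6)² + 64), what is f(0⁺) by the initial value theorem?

f(0⁺) = lim_{s→∞} sF(s) = lim_{s→∞} 3s(s-6)/((s-6)² + 64) = 3

Final answer: 3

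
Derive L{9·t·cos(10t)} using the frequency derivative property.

L{cos(10t)} = s/(s² + 100). Derivative: d/ds[s/(s² + 100)] = [(s² + 100) - s·2s]/(s² + 100)² = (100 - s²)/(s² + 100)². So L{t·cos(10t)} = -F'(s) = (s² - 100)/(s² + 100)². Then L{9·t·cos(10t)} = 9·(s² - 100)/(s² + 100)²

Final answer: 9·(s² - 100)/(s² + 100)²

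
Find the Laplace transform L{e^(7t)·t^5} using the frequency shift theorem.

L{e^(at)·t^n} = n!/(s-a)^(n+1), so L{e^(7t)·t^5} = 120/(s-7)^6

Final answer: 120/(s-7)^6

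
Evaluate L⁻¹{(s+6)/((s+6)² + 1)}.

Using frequency shift: L⁻¹{(s-a)/((s-a)² + b²)} = e^(at)cos(bt). Here a=-6, b=1

Final answer: e^(-6t)·cos(t)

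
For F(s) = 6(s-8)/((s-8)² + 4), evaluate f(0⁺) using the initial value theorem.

f(0⁺) = lim_{s→∞} sF(s) = lim_{s→∞} 6s(s-8)/((s-8)² + 4) = 6

Final answer: 6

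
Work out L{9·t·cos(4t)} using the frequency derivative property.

L{cos(4t)} = s/(s² + 16). Derivative: d/ds[s/(s² + 16)] = [(s² + 16) - s·2s]/(s² + 16)² = (16 - s²)/(s² + 16)². So L{t·cos(4t)} = -F'(s) = (s² - 16)/(s² + 16)². Then L{9·t·cos(4t)} = 9·(s² - 16)/(s² + 16)²

Final answer: 9·(s² - 16)/(s² + 16)²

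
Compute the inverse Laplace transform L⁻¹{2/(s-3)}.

L⁻¹{1/(s-a)} = e^(at), so L⁻¹{1/(s-3)} = e^(3t), and L⁻¹{2/(s-3)} = 2·e^(3t)

Final answer: 2·e^(3t)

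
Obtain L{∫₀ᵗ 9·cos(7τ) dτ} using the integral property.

L{∫₀ᵗ f(τ)dτ} = F(s)/s with F(s) = 9s/(s² + 49), so the result is (9s/(s² + 49))/s = 9/(s² + 49)

Final answer: 9/(s² + 49)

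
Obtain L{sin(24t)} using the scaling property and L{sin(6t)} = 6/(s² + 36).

Using L{f(at)} = (1/a)F(s/a) with a=4: L{sin(24t)} = (1/4) · 6/((s/4)² + 36) = (1/4) · 6·16/(s² + 576) = 24/(s² + 576)

Final answer: 24/(s² + 576)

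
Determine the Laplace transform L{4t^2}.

L{4t^2} = 4 · L{t^2} = 4 · 2/s^3 = 8/s^3

Final answer: 8/s^3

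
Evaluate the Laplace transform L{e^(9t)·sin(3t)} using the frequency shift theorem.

Frequency shift: L{e^(at)f(t)} = F(s-a). L{e^(9t)·sin(3t)} = 3/((s-9)² + 9)

Final answer: 3/((s-9)² + 9)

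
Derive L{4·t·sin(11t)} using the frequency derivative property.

L{sin(11t)} = 11/(s² + 121). By L{t·f(t)} = -F'(s): -d/ds[11/(s² + 121)] = -(11)·(-2s)/(s² + 121)² = 22s/(s² + 121)². Then L{4·t·sin(11t)} = 4·22s/(s² + 121)² = 88s/(s² + 121)²

Final answer: 88s/(s² + 121)²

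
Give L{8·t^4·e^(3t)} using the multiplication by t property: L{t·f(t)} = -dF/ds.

Using L{t^n·e^(at)} = n!/(s-a)^(n+1), L{t^4·e^(3t)} = 24/(s-3)^5, so L{8·t^4·e^(3t)} = 8·24/(s-3)^5 = 192/(s-3)^5

Final answer: 192/(s-3)^5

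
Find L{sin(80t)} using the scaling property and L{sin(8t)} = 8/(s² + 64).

Using L{f(at)} = (1/a)F(s/a) with a=10: L{sin(80t)} = (1/10) · 8/((s/10)² + 64) = (1/10) · 8·100/(s² + 6400) = 80/(s² + 6400)

Final answer: 80/(s² + 6400)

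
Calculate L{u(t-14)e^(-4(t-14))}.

u(t-a)f(t-a) with f(t)=e^(-4t). L{e^(-4t)} = 1/(s+4). By time shift: e^(-14s)/(s+4)

Final answer: e^(-14s)/(s+4)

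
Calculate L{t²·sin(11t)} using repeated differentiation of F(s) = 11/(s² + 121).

F(s) = 11/(s² + 121). F'(s) = -22s/(s² + 121)². F''(s) = -22(121 - 3s²)/(s² + 121)³ = (66s² - 2662)/(s² + 121)³. So L{t²·sin(11t)} = (-1)² F''(s) = (66s² - 2662)/(s² + 121)³

Final answer: (66s² - 2662)/(s² + 121)³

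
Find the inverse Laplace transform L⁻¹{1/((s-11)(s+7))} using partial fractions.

Decompose: A/(s-11) + B/(s+7). A = 1/18, B = -1/18. f(t) = (e^(11t) - e^(-7t))/18

Final answer: (e^(11t) - e^(-7t))/18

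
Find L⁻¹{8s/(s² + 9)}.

This is the form c·s/(s² + a²) with a = 3, c = 8. L⁻¹ = 8·cos(3t)

Final answer: 8·cos(3t)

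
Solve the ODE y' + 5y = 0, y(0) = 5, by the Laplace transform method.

L{y'} + 5L{y} = 0. sY - 5 + 5Y = 0. Y(s+5) = 5. Y = 5/(s+5)

Final answer: y(t) = 5e^(-5t)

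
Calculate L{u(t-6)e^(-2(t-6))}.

u(t-a)f(t-a) with f(t)=e^(-2t). L{e^(-2t)} = 1/(s+2). By time shift: e^(-6s)/(s+2)

Final answer: e^(-6s)/(s+2)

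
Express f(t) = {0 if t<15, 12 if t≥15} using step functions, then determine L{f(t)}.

f(t) = 12·u(t-15). L{u(t-15)} = e^(-15s)/s, so L{f(t)} = 12·e^(-15s)/s

Final answer: 12·e^(-15s)/s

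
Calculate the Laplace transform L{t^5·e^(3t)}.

L{t^n·e^(at)} = n!/(s-a)^(n+1), so L{t^5·e^(3t)} = 120/(s-3)^6

Final answer: 120/(s-3)^6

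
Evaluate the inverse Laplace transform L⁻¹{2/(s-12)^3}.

L⁻¹{n!/(s-a)^(n+1)} = t^n·e^(at), so L⁻¹{2/(s-12)^3} = t^2·e^(12t)

Final answer: t^2·e^(12t)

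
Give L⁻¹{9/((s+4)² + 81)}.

Form: b/((s-a)² + b²) → e^(at)sin(bt). With a=-4, b=9

Final answer: e^(-4t)·sin(9t)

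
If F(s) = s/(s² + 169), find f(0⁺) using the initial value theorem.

f(0⁺) = lim_{s→∞} s·s/(s² + 169) = lim_{s→∞} s²/(s² + 169) = 1

Final answer: 1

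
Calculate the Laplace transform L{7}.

L{7} = 7 · L{1} = 7/s

Final answer: 7/s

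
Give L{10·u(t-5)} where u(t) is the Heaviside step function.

L{u(t-a)} = e^(-as)/s. Here a=5, so L{u(t-5)} = e^(-5s)/s, and L{10·u(t-5)} = 10·e^(-5s)/s

Final answer: 10·e^(-5s)/s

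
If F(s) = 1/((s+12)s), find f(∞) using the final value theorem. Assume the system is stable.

f(∞) = lim_{s→0} sF(s) = lim_{s→0} 1/(s+12) = 1/12

Final answer: 1/12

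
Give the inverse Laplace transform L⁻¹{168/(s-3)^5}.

L⁻¹{n!/(s-a)^(n+1)} = t^n·e^(at) with n=4, a=3. So L⁻¹{24/(s-3)^5} = t^4·e^(3t), and L⁻¹{168/(s-3)^5} = (168/24)·t^4·e^(3t) = 7·t^4·e^(3t)

Final answer: 7·t^4·e^(3t)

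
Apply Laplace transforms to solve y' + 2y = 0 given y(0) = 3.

L{y'} + 2L{y} = 0. sY - 3 + 2Y = 0. Y(s+2) = 3. Y = 3/(s+2)

Final answer: y(t) = 3e^(-2t)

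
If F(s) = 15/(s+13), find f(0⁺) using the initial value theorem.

f(0⁺) = lim_{s→∞} s·15/(s+13) = lim_{s→∞} 15s/(s+13) = 15

Final answer: 15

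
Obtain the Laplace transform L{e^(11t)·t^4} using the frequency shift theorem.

L{e^(at)·t^n} = n!/(s-a)^(n+1), so L{e^(11t)·t^4} = 24/(s-11)^5

Final answer: 24/(s-11)^5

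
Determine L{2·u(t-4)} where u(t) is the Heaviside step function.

L{u(t-a)} = e^(-as)/s. Here a=4, so L{u(t-4)} = e^(-4s)/s, and L{2·u(t-4)} = 2·e^(-4s)/s

Final answer: 2·e^(-4s)/s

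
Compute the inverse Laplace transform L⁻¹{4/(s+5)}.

L⁻¹{1/(s-a)} = e^(at), so L⁻¹{1/(s+5)} = e^(-5t), and L⁻¹{4/(s+5)} = 4·e^(-5t)

Final answer: 4·e^(-5t)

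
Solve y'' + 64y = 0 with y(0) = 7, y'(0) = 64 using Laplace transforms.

L{y''} + 64L{y} = 0. s²Y - 7s - 64 + 64Y = 0. Y(s² + 64) = 7s + 64. Y = (7s + 64)/(s² + 64). Inverting: y(t) = 7cos(8t) + 8sin(8t)

Final answer: y(t) = 7cos(8t) + 8sin(8t)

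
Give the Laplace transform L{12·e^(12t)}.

L{e^(at)} = 1/(s-a), so L{e^(12t)} = 1/(s-12). Then L{12·e^(12t)} = 12/(s-12)

Final answer: 12/(s-12)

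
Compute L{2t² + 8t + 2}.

L{2t² + 8t + 2} = 2·2/s³ + 8/s² + 2/s = 4/s³ + 8/s² + 2/s

Final answer: 4/s³ + 8/s² + 2/s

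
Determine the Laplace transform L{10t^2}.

L{10t^2} = 10 · L{t^2} = 10 · 2/s^3 = 20/s^3

Final answer: 20/s^3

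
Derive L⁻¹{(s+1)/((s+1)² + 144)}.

Using frequency shift: L⁻¹{(s-a)/((s-a)² + b²)} = e^(at)cos(bt). Here a=-1, b=12

Final answer: e^(-t)·cos(12t)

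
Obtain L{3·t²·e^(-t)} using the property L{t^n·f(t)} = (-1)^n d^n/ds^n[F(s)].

L{e^(-t)} = 1/(s+1). d/ds[1/(s+1)] = -1/(s+1)². d²/ds²[1/(s+1)] = 2/(s+1)³. So L{t²·e^(-t)} = (-1)² · 2/(s+1)³ = 2/(s+1)³. Then L{3·t²·e^(-t)} = 3·2/(s+1)³ = 6/(s+1)³

Final answer: 6/(s+1)³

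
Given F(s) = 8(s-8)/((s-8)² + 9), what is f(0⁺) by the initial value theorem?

f(0⁺) = lim_{s→∞} sF(s) = lim_{s→∞} 8s(s-8)/((s-8)² + 9) = 8

Final answer: 8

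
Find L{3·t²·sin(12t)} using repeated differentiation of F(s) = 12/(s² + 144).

F(s) = 12/(s² + 144). F'(s) = -24s/(s² + 144)². F''(s) = -24(144 - 3s²)/(s² + 144)³ = (72s² - 3456)/(s² + 144)³. So L{t²·sin(12t)} = (-1)² F''(s) = (72s² - 3456)/(s² + 144)³. Then L{3·t²·sin(12t)} = 3·(72s² - 3456)/(s² + 144)³ = (216s² - 10368)/(s² + 144)³

Final answer: (216s² - 10368)/(s² + 144)³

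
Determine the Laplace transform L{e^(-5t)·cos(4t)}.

L{e^(at)·cos(ωt)} = (s-a)/((s-a)² + ω²), so L{e^(-5t)·cos(4t)} = (s+5)/((s+5)² + 16)

Final answer: (s+5)/((s+5)² + 16)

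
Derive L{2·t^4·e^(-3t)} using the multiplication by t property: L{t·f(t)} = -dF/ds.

Using L{t^n·e^(at)} = n!/(s-a)^(n+1), L{t^4·e^(-3t)} = 24/(s+3)^5, so L{2·t^4·e^(-3t)} = 2·24/(s+3)^5 = 48/(s+3)^5

Final answer: 48/(s+3)^5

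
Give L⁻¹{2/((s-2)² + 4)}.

Form: b/((s-a)² + b²) → e^(at)sin(bt). With a=2, b=2

Final answer: e^(2t)·sin(2t)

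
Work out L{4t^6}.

L{t^n} = n!/s^(n+1). So L{4t^6} = 4·6!/s^7 = 2880/s^7

Final answer: 2880/s^7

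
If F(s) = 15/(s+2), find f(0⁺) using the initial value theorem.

f(0⁺) = lim_{s→∞} s·15/(s+2) = lim_{s→∞} 15s/(s+2) = 15

Final answer: 15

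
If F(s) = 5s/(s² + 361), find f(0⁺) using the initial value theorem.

f(0⁺) = lim_{s→∞} s·5s/(s² + 361) = lim_{s→∞} 5s²/(s² + 361) = 5

Final answer: 5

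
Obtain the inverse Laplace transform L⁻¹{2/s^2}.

L⁻¹{n!/s^(n+1)} = t^n with n=1. So L⁻¹{1/s^2} = t, and L⁻¹{2/s^2} = (2/1)·t = 2·t

Final answer: 2·t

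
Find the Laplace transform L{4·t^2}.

L{t^n} = n!/s^(n+1), so L{t^2} = 2/s^3. Then L{4·t^2} = 4·2/s^3 = 8/s^3

Final answer: 8/s^3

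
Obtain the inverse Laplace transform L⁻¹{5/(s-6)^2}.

L⁻¹{n!/(s-a)^(n+1)} = t^n·e^(at) with n=1, a=6. So L⁻¹{1/(s-6)^2} = t·e^(6t), and L⁻¹{5/(s-6)^2} = (5/1)·t·e^(6t) = 5·t·e^(6t)

Final answer: 5·t·e^(6t)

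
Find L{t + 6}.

L{t + 6} = L{t} + 6·L{1} = 1/s² + 6/s

Final answer: 1/s² + 6/s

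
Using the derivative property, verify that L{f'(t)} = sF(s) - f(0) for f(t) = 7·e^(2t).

f'(t) = 14e^(2t). Direct: L{f'(t)} = 14/(s-2). Property: s·7/(s-2) - 7 = (7s - 7(s-2))/(s-2) = 14/(s-2). ✓

Final answer: 14/(s-2)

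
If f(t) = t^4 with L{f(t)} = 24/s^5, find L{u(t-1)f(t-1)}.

Time shift theorem: L{u(t-a)f(t-a)} = e^(-as)F(s). Here a=1, F(s) = 24/s^5, so L{u(t-1)f(t-1)} = e^(-s)·24/s^5

Final answer: e^(-s)·24/s^5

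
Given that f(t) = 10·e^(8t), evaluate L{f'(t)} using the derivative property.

f(0) = 10, F(s) = 10/(s-8). L{f'(t)} = s·F(s) - f(0) = 10s/(s-8) - 10 = (10s - 10(s-8))/(s-8) = 80/(s-8)

Final answer: 80/(s-8)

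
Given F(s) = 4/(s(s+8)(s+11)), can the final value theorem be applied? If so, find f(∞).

Poles of sF(s) = 4/((s+8)(s+11)) are at s = -8 and s = -11, both in the left half-plane. Theorem applies. f(∞) = lim_{s→0} sF(s) = 4/(8·11) = 1/22

Final answer: 1/22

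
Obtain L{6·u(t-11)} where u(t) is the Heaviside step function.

L{u(t-a)} = e^(-as)/s. Here a=11, so L{u(t-11)} = e^(-11s)/s, and L{6·u(t-11)} = 6·e^(-11s)/s

Final answer: 6·e^(-11s)/s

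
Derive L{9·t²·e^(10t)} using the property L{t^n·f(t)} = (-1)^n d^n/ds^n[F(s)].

L{e^(10t)} = 1/(s-10). d/ds[1/(s-10)] = -1/(s-10)². d²/ds²[1/(s-10)] = 2/(s-10)³. So L{t²·e^(10t)} = (-1)² · 2/(s-10)³ = 2/(s-10)³. Then L{9·t²·e^(10t)} = 9·2/(s-10)³ = 18/(s-10)³

Final answer: 18/(s-10)³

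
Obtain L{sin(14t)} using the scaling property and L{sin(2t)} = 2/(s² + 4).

Using L{f(at)} = (1/a)F(s/a) with a=7: L{sin(14t)} = (1/7) · 2/((s/7)² + 4) = (1/7) · 2·49/(s² + 196) = 14/(s² + 196)

Final answer: 14/(s² + 196)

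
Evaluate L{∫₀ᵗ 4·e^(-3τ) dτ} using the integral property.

L{∫₀ᵗ f(τ)dτ} = F(s)/s with F(s) = 4/(s+3), so L{∫₀ᵗ 4·e^(-3τ) dτ} = 4/(s(s+3))

Final answer: 4/(s(s+3))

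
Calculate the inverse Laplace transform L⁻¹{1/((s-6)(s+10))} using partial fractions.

Decompose: A/(s-6) + B/(s+10). A = 1/16, B = -1/16. f(t) = (e^(6t) - e^(-10t))/16

Final answer: (e^(6t) - e^(-10t))/16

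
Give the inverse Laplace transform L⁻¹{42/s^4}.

L⁻¹{n!/s^(n+1)} = t^n with n=3. So L⁻¹{6/s^4} = t^3, and L⁻¹{42/s^4} = (42/6)·t^3 = 7·t^3

Final answer: 7·t^3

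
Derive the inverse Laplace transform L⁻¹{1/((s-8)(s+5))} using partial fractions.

Decompose: A/(s-8) + B/(s+5). A = 1/13, B = -1/13. f(t) = (e^(8t) - e^(-5t))/13

Final answer: (e^(8t) - e^(-5t))/13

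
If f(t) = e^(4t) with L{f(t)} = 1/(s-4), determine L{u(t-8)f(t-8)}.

Time shift theorem: L{u(t-a)f(t-a)} = e^(-as)F(s). Here a=8, F(s) = 1/(s-4), so L{u(t-8)f(t-8)} = e^(-8s)·1/(s-4)

Final answer: e^(-8s)·1/(s-4)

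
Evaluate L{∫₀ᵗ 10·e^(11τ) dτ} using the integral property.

L{∫₀ᵗ f(τ)dτ} = F(s)/s with F(s) = 10/(s-11), so L{∫₀ᵗ 10·e^(11τ) dτ} = 10/(s(s-11))

Final answer: 10/(s(s-11))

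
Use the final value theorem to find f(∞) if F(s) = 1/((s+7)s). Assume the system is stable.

f(∞) = lim_{s→0} sF(s) = lim_{s→0} 1/(s+7) = 1/7

Final answer: 1/7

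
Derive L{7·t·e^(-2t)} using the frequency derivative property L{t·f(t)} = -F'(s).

L{e^(-2t)} = 1/(s+2). By frequency derivative: L{t·e^(-2t)} = -d/ds[1/(s+2)] = -(-1)/(s+2)² = 1/(s+2)². Then L{7·t·e^(-2t)} = 7·1/(s+2)² = 7/(s+2)²

Final answer: 7/(s+2)²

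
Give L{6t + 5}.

L{6t + 5} = 6·L{t} + 5·L{1} = 6/s² + 5/s

Final answer: 6/s² + 5/s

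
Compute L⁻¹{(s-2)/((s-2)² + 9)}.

Using frequency shift: L⁻¹{(s-a)/((s-a)² + b²)} = e^(at)cos(bt). Here a=2, b=3

Final answer: e^(2t)·cos(3t)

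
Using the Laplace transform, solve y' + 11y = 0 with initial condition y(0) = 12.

L{y'} + 11L{y} = 0. sY - 12 + 11Y = 0. Y(s+11) = 12. Y = 12/(s+11)

Final answer: y(t) = 12e^(-11t)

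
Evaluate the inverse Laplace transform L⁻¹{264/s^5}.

L⁻¹{n!/s^(n+1)} = t^n with n=4. So L⁻¹{24/s^5} = t^4, and L⁻¹{264/s^5} = (264/24)·t^4 = 11·t^4

Final answer: 11·t^4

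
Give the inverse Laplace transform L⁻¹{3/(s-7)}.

L⁻¹{1/(s-a)} = e^(at), so L⁻¹{1/(s-7)} = e^(7t), and L⁻¹{3/(s-7)} = 3·e^(7t)

Final answer: 3·e^(7t)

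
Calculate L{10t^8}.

L{t^n} = n!/s^(n+1). So L{10t^8} = 10·8!/s^9 = 403200/s^9

Final answer: 403200/s^9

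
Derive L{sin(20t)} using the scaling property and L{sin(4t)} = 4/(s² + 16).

Using L{f(at)} = (1/a)F(s/a) with a=5: L{sin(20t)} = (1/5) · 4/((s/5)² + 16) = (1/5) · 4·25/(s² + 400) = 20/(s² + 400)

Final answer: 20/(s² + 400)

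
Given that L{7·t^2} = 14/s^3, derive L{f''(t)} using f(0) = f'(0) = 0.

L{f''(t)} = s²F(s) - sf(0) - f'(0) = s²·14/s^3 - 0 - 0 = 14/s

Final answer: 14/s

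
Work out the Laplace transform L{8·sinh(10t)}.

L{sinh(ωt)} = ω/(s² - ω²), so L{sinh(10t)} = 10/(s² - 100). Then L{8·sinh(10t)} = 8·10/(s² - 100) = 80/(s² - 100)

Final answer: 80/(s² - 100)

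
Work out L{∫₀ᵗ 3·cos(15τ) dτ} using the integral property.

L{∫₀ᵗ f(τ)dτ} = F(s)/s with F(s) = 3s/(s² + 225), so the result is (3s/(s² + 225))/s = 3/(s² + 225)

Final answer: 3/(s² + 225)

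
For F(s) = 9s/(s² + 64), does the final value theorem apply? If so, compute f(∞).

The final value theorem requires all poles of sF(s) in the left half-plane. sF(s) = 9s²/(s² + 64) has poles at s = ±8i (imaginary axis). Theorem does NOT apply (oscillatory system).

Final answer: Not applicable (oscillatory)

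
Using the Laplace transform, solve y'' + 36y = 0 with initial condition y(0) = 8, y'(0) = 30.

L{y''} + 36L{y} = 0. s²Y - 8s - 30 + 36Y = 0. Y(s² + 36) = 8s + 30. Y = (8s + 30)/(s² + 36). Inverting: y(t) = 8cos(6t) + 5sin(6t)

Final answer: y(t) = 8cos(6t) + 5sin(6t)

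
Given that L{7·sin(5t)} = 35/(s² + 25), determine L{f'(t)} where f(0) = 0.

L{f'(t)} = s·F(s) - f(0) = s·35/(s² + 25) - 0 = 35s/(s² + 25)

Final answer: 35s/(s² + 25)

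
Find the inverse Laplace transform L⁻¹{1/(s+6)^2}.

L⁻¹{n!/(s-a)^(n+1)} = t^n·e^(at), so L⁻¹{1/(s+6)^2} = t·e^(-6t)

Final answer: t·e^(-6t)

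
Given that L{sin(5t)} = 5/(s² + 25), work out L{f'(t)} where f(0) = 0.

L{f'(t)} = s·F(s) - f(0) = s·5/(s² + 25) - 0 = 5s/(s² + 25)

Final answer: 5s/(s² + 25)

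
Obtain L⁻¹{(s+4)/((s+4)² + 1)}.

Using frequency shift: L⁻¹{(s-a)/((s-a)² + b²)} = e^(at)cos(bt). Here a=-4, b=1

Final answer: e^(-4t)·cos(t)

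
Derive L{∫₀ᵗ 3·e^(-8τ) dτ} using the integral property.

L{∫₀ᵗ f(τ)dτ} = F(s)/s with F(s) = 3/(s+8), so L{∫₀ᵗ 3·e^(-8τ) dτ} = 3/(s(s+8))

Final answer: 3/(s(s+8))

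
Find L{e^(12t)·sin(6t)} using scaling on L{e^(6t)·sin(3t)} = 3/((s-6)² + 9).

Scaling with a=2: L{e^(12t)·sin(6t)} = (1/2) · 3/((s/2-6)² + 9). Simplifying: 6/((s-12)² + 36)

Final answer: 6/((s-12)² + 36)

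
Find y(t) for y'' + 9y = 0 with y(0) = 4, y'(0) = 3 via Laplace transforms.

L{y''} + 9L{y} = 0. s²Y - 4s - 3 + 9Y = 0. Y(s² + 9) = 4s + 3. Y = (4s + 3)/(s² + 9). Inverting: y(t) = 4cos(3t) + sin(3t)

Final answer: y(t) = 4cos(3t) + sin(3t)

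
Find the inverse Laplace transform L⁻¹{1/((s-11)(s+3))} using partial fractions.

Decompose: A/(s-11) + B/(s+3). A = 1/14, B = -1/14. f(t) = (e^(11t) - e^(-3t))/14

Final answer: (e^(11t) - e^(-3t))/14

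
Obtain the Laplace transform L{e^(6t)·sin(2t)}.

L{e^(at)·sin(ωt)} = ω/((s-a)² + ω²), so L{e^(6t)·sin(2t)} = 2/((s-6)² + 4)

Final answer: 2/((s-6)² + 4)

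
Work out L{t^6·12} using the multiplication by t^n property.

L{12} = 12/s. d^1/ds^1[1/s] = -1/s². d^2/ds^2[1/s] = 2/s^3. d^3/ds^3[1/s] = -6/s^4. d^4/ds^4[1/s] = 24/s^5. d^5/ds^5[1/s] = -120/s^6. d^6/ds^6[1/s] = 720/s^7. So L{t^6} = (-1)^{6}·720/s^7 = 720/s^7. Then L{t^6·12} = 12·720/s^7 = 8640/s^7

Final answer: 8640/s^7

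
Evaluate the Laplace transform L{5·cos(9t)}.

L{cos(ωt)} = s/(s² + ω²), so L{cos(9t)} = s/(s² + 81). Then L{5·cos(9t)} = 5·s/(s² + 81) = 5s/(s² + 81)

Final answer: 5s/(s² + 81)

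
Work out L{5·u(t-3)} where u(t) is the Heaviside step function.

L{u(t-a)} = e^(-as)/s. Here a=3, so L{u(t-3)} = e^(-3s)/s, and L{5·u(t-3)} = 5·e^(-3s)/s

Final answer: 5·e^(-3s)/s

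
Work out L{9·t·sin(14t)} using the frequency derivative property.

L{sin(14t)} = 14/(s² + 196). By L{t·f(t)} = -F'(s): -d/ds[14/(s² + 196)] = -(14)·(-2s)/(s² + 196)² = 28s/(s² + 196)². Then L{9·t·sin(14t)} = 9·28s/(s² + 196)² = 252s/(s² + 196)²

Final answer: 252s/(s² + 196)²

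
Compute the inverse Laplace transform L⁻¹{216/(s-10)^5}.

L⁻¹{n!/(s-a)^(n+1)} = t^n·e^(at) with n=4, a=10. So L⁻¹{24/(s-10)^5} = t^4·e^(10t), and L⁻¹{216/(s-10)^5} = (216/24)·t^4·e^(10t) = 9·t^4·e^(10t)

Final answer: 9·t^4·e^(10t)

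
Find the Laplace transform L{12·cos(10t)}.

L{cos(ωt)} = s/(s² + ω²), so L{cos(10t)} = s/(s² + 100). Then L{12·cos(10t)} = 12·s/(s² + 100) = 12s/(s² + 100)

Final answer: 12s/(s² + 100)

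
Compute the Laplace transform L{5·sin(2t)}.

L{sin(ωt)} = ω/(s² + ω²), so L{sin(2t)} = 2/(s² + 4). Then L{5·sin(2t)} = 5·2/(s² + 4) = 10/(s² + 4)

Final answer: 10/(s² + 4)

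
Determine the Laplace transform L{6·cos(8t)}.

L{cos(ωt)} = s/(s² + ω²), so L{cos(8t)} = s/(s² + 64). Then L{6·cos(8t)} = 6·s/(s² + 64) = 6s/(s² + 64)

Final answer: 6s/(s² + 64)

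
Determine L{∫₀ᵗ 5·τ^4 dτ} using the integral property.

L{∫₀ᵗ f(τ)dτ} = F(s)/s with f(t) = 5t^4. F(s) = 120/s^5, so L{∫₀ᵗ 5·τ^4 dτ} = (120/s^5)/s = 120/s^6. (Check: ∫₀ᵗ 5·τ^4 dτ = 5t^5/5.)

Final answer: 120/s^6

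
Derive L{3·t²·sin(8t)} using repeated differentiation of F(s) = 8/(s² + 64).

F(s) = 8/(s² + 64). F'(s) = -16s/(s² + 64)². F''(s) = -16(64 - 3s²)/(s² + 64)³ = (48s² - 1024)/(s² + 64)³. So L{t²·sin(8t)} = (-1)² F''(s) = (48s² - 1024)/(s² + 64)³. Then L{3·t²·sin(8t)} = 3·(48s² - 1024)/(s² + 64)³ = (144s² - 3072)/(s² + 64)³

Final answer: (144s² - 3072)/(s² + 64)³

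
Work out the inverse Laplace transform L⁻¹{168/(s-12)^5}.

L⁻¹{n!/(s-a)^(n+1)} = t^n·e^(at) with n=4, a=12. So L⁻¹{24/(s-12)^5} = t^4·e^(12t), and L⁻¹{168/(s-12)^5} = (168/24)·t^4·e^(12t) = 7·t^4·e^(12t)

Final answer: 7·t^4·e^(12t)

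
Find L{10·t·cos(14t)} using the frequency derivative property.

L{cos(14t)} = s/(s² + 196). Derivative: d/ds[s/(s² + 196)] = [(s² + 196) - s·2s]/(s² + 196)² = (196 - s²)/(s² + 196)². So L{t·cos(14t)} = -F'(s) = (s² - 196)/(s² + 196)². Then L{10·t·cos(14t)} = 10·(s² - 196)/(s² + 196)²

Final answer: 10·(s² - 196)/(s² + 196)²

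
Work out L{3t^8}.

L{t^n} = n!/s^(n+1). So L{3t^8} = 3·8!/s^9 = 120960/s^9

Final answer: 120960/s^9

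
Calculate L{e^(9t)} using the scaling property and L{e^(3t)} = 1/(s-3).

Using L{f(at)} = (1/a)F(s/a) with a=3 and f(t) = e^(3t): L{e^(9t)} = (1/3) · 1/((s/3)-3) = (1/3) · 3/(s-9) = 1/(s-9)

Final answer: 1/(s-9)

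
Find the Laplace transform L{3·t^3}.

L{t^n} = n!/s^(n+1), so L{t^3} = 6/s^4. Then L{3·t^3} = 3·6/s^4 = 18/s^4

Final answer: 18/s^4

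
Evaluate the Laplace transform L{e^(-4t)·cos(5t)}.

L{e^(at)·cos(ωt)} = (s-a)/((s-a)² + ω²), so L{e^(-4t)·cos(5t)} = (s+4)/((s+4)² + 25)

Final answer: (s+4)/((s+4)² + 25)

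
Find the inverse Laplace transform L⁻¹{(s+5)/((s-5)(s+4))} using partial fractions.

Using partial fractions, f(t) = (10e^(5t) - e^(-4t))/9

Final answer: (10e^(5t) - e^(-4t))/9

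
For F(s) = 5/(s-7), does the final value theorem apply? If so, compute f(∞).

sF(s) = 5s/(s-7) has a pole at s = 7 in the right half-plane. Theorem does NOT apply (unstable system; f(t) = 5·e^(7t) grows without bound).

Final answer: Not applicable (unstable)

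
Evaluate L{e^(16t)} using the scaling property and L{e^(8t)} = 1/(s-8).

Using L{f(at)} = (1/a)F(s/a) with a=2 and f(t) = e^(8t): L{e^(16t)} = (1/2) · 1/((s/2)-8) = (1/2) · 2/(s-16) = 1/(s-16)

Final answer: 1/(s-16)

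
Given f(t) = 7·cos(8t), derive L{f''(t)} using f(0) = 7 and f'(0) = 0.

F(s) = 7s/(s² + 64). L{f''(t)} = s²F(s) - sf(0) - f'(0) = 7s³/(s² + 64) - 7s = (7s³ - 7s(s² + 64))/(s² + 64) = -448s/(s² + 64)

Final answer: -448s/(s² + 64)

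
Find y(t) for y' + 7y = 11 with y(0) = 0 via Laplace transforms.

sY + 7Y = 11/s. Y = 11/(s(s+7)). Partial fractions: Y = 11/7/s - 11/7/(s+7)

Final answer: y(t) = 11/7(1 - e^(-7t))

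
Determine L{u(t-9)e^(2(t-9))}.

u(t-a)f(t-a) with f(t)=e^(2t). L{e^(2t)} = 1/(s-2). By time shift: e^(-9s)/(s-2)

Final answer: e^(-9s)/(s-2)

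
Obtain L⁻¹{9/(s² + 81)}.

This is the form c·a/(s² + a²) with a = 9. L⁻¹ = sin(9t)

Final answer: sin(9t)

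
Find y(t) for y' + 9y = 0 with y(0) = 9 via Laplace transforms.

L{y'} + 9L{y} = 0. sY - 9 + 9Y = 0. Y(s+9) = 9. Y = 9/(s+9)

Final answer: y(t) = 9e^(-9t)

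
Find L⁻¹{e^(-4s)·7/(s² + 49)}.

L⁻¹{7/(s² + 49)} = sin(7t). By the time shift theorem, L⁻¹{e^(-as)F(s)} = u(t-a)f(t-a) with a=4, so L⁻¹{e^(-4s)·7/(s² + 49)} = u(t-4)·sin(7(t-4))

Final answer: u(t-4)·sin(7(t-4))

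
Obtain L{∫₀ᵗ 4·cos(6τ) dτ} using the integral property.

L{∫₀ᵗ f(τ)dτ} = F(s)/s with F(s) = 4s/(s² + 36), so the result is (4s/(s² + 36))/s = 4/(s² + 36)

Final answer: 4/(s² + 36)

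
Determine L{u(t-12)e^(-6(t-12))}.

u(t-a)f(t-a) with f(t)=e^(-6t). L{e^(-6t)} = 1/(s+6). By time shift: e^(-12s)/(s+6)

Final answer: e^(-12s)/(s+6)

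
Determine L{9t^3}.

L{t^n} = n!/s^(n+1). So L{9t^3} = 9·3!/s^4 = 54/s^4

Final answer: 54/s^4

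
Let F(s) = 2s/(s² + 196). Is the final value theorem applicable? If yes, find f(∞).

The final value theorem requires all poles of sF(s) in the left half-plane. sF(s) = 2s²/(s² + 196) has poles at s = ±14i (imaginary axis). Theorem does NOT apply (oscillatory system).

Final answer: Not applicable (oscillatory)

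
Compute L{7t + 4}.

L{7t + 4} = 7·L{t} + 4·L{1} = 7/s² + 4/s

Final answer: 7/s² + 4/s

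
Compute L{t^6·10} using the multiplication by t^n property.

L{10} = 10/s. d^1/ds^1[1/s] = -1/s². d^2/ds^2[1/s] = 2/s^3. d^3/ds^3[1/s] = -6/s^4. d^4/ds^4[1/s] = 24/s^5. d^5/ds^5[1/s] = -120/s^6. d^6/ds^6[1/s] = 720/s^7. So L{t^6} = (-1)^{6}·720/s^7 = 720/s^7. Then L{t^6·10} = 10·720/s^7 = 7200/s^7

Final answer: 7200/s^7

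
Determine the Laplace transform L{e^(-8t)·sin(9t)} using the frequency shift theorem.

Frequency shift: L{e^(at)f(t)} = F(s-a). L{e^(-8t)·sin(9t)} = 9/((s+8)² + 81)

Final answer: 9/((s+8)² + 81)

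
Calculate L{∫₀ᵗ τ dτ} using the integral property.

L{∫₀ᵗ f(τ)dτ} = F(s)/s with f(t) = t. F(s) = 1/s^2, so L{∫₀ᵗ τ dτ} = (1/s^2)/s = 1/s^3. (Check: ∫₀ᵗ τ dτ = t^2/2.)

Final answer: 1/s^3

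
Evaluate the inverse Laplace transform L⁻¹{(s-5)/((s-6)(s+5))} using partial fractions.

Using partial fractions, f(t) = (e^(6t) + 10e^(-5t))/11

Final answer: (e^(6t) + 10e^(-5t))/11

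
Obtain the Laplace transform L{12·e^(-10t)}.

L{e^(at)} = 1/(s-a), so L{e^(-10t)} = 1/(s+10). Then L{12·e^(-10t)} = 12/(s+10)

Final answer: 12/(s+10)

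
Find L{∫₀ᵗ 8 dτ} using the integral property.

L{∫₀ᵗ f(τ)dτ} = F(s)/s with f(t) = 8. F(s) = 8/s, so L{∫₀ᵗ 8 dτ} = (8/s)/s = 8/s². (Check: ∫₀ᵗ 8 dτ = 8t.)

Final answer: 8/s²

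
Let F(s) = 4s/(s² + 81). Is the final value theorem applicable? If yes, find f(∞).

The final value theorem requires all poles of sF(s) in the left half-plane. sF(s) = 4s²/(s² + 81) has poles at s = ±9i (imaginary axis). Theorem does NOT apply (oscillatory system).

Final answer: Not applicable (oscillatory)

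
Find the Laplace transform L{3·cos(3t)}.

L{cos(ωt)} = s/(s² + ω²), so L{cos(3t)} = s/(s² + 9). Then L{3·cos(3t)} = 3·s/(s² + 9) = 3s/(s² + 9)

Final answer: 3s/(s² + 9)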